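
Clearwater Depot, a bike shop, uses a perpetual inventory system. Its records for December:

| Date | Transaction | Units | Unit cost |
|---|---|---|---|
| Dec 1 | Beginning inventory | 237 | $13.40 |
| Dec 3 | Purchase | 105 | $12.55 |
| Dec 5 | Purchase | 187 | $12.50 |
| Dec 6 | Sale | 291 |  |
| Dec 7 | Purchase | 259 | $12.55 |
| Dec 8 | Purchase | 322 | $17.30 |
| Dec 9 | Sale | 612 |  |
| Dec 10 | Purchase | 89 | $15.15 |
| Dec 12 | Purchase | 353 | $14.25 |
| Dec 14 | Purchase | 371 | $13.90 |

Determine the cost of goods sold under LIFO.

Dec 6, 291 sold [LIFO — newest first]: 187 @ $12.50 + 104 @ $12.55 = $3,642.70
Dec 9, 612 sold [LIFO — newest first]: 322 @ $17.30 + 259 @ $12.55 + 1 @ $12.55 + 30 @ $13.40 = $9,235.60
Total COGS = $3,642.70 + $9,235.60 = $12,878.30
Ending inventory: 207 @ $13.40 + 89 @ $15.15 + 353 @ $14.25 + 371 @ $13.90 = $14,309.30

COGS = $12,878.30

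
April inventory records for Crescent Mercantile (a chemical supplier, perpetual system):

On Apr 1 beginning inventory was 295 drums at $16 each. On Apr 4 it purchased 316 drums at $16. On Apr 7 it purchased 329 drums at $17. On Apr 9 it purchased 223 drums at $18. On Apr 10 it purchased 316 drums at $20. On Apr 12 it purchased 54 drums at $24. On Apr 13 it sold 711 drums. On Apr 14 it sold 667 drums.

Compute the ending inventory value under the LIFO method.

Apr 13, 711 sold [LIFO — newest first]: 54 @ $24 + 316 @ $20 + 223 @ $18 + 118 @ $17 = $13,636
Apr 14, 667 sold [LIFO — newest first]: 211 @ $17 + 316 @ $16 + 140 @ $16 = $10,883
Total COGS = $13,636 + $10,883 = $24,519
Ending inventory: 155 @ $16 = $2,480
Check: goods available $26,999 = COGS $24,519 + ending $2,480

Ending inventory = $2,480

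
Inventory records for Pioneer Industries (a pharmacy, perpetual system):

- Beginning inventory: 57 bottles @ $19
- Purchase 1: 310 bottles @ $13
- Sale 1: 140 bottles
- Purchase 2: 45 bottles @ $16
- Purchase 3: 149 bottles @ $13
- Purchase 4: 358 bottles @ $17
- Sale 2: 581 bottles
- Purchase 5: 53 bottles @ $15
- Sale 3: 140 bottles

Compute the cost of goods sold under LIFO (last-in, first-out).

COGS = $12,866

Sale 1 (140) [LIFO — newest first]: 140 @ $13 = $1,820
Sale 2 (581) [LIFO — newest first]: 358 @ $17 + 149 @ $13 + 45 @ $16 + 29 @ $13 = $9,120
Sale 3 (140) [LIFO — newest first]: 53 @ $15 + 87 @ $13 = $1,926
Total COGS = $1,820 + $9,120 + $1,926 = $12,866
Ending inventory: 57 @ $19 + 54 @ $13 = $1,785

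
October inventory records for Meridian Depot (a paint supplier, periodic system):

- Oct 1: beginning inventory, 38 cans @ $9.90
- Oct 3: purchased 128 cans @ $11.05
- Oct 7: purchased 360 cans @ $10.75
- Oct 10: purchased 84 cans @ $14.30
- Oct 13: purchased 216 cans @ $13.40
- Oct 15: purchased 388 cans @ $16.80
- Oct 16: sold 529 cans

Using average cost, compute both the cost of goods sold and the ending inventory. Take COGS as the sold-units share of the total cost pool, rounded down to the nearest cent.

Oct 16, sell 529: 529/1214 × $16,274.60 → $7,091.65
Ending inventory (cost pool remaining) = $9,182.95
Check: goods available $16,274.60 = COGS $7,091.65 + ending $9,182.95

COGS = $7,091.65; ending inventory = $9,182.95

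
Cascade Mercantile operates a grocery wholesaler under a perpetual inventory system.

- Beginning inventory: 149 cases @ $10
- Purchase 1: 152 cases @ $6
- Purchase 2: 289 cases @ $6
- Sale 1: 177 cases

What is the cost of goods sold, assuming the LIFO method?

COGS = $1,062

Sale 1 (177) [LIFO — newest first]: 177 @ $6 = $1,062
Ending inventory: 149 @ $10 + 152 @ $6 + 112 @ $6 = $3,074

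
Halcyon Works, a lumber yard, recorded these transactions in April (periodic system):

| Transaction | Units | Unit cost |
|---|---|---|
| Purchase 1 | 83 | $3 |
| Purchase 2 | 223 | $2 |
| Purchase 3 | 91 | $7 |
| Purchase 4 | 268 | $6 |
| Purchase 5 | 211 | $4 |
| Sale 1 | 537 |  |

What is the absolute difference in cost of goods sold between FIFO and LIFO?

$686

FIFO COGS: 83 @ $3 + 223 @ $2 + 91 @ $7 + 140 @ $6 = $2,172
LIFO COGS: 211 @ $4 + 268 @ $6 + 58 @ $7 = $2,858
Difference = |$2,172 − $2,858| = $686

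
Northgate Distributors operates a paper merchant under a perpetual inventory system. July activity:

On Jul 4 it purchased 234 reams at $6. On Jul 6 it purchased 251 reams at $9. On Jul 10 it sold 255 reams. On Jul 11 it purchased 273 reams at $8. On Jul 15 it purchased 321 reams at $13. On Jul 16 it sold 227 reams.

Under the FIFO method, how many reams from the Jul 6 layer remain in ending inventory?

Jul 10, 255 sold [FIFO — oldest first]: 234 @ $6 + 21 @ $9 = $1,593
Jul 16, 227 sold [FIFO — oldest first]: 227 @ $9 = $2,043
Total COGS = $1,593 + $2,043 = $3,636
Ending inventory: 3 @ $9 + 273 @ $8 + 321 @ $13 = $6,384

3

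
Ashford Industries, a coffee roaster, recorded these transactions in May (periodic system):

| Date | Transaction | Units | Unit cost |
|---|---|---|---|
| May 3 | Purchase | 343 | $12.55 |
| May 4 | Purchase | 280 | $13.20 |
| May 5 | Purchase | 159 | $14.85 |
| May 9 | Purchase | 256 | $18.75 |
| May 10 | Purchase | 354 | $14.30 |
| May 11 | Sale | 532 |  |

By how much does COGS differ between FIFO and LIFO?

FIFO COGS: 343 @ $12.55 + 189 @ $13.20 = $6,799.45
LIFO COGS: 354 @ $14.30 + 178 @ $18.75 = $8,399.70
Difference = |$6,799.45 − $8,399.70| = $1,600.25

$1,600.25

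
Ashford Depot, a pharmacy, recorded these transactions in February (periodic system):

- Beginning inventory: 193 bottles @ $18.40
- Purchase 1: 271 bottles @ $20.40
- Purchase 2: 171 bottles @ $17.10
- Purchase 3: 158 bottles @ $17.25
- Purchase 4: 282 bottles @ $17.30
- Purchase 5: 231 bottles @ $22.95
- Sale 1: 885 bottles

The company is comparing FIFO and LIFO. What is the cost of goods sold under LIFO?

COGS = $16,706.85

FIFO COGS: 193 @ $18.40 + 271 @ $20.40 + 171 @ $17.10 + 158 @ $17.25 + 92 @ $17.30 = $16,320.80
LIFO COGS: 231 @ $22.95 + 282 @ $17.30 + 158 @ $17.25 + 171 @ $17.10 + 43 @ $20.40 = $16,706.85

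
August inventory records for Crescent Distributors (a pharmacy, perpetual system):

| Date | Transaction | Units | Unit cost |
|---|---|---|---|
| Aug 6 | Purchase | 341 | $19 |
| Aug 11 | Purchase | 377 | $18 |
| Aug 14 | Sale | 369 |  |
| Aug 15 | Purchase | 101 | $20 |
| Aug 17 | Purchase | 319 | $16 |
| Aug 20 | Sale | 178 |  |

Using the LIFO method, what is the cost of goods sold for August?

COGS = $9,490

Aug 14, 369 sold [LIFO — newest first]: 369 @ $18 = $6,642
Aug 20, 178 sold [LIFO — newest first]: 178 @ $16 = $2,848
Total COGS = $6,642 + $2,848 = $9,490
Ending inventory: 341 @ $19 + 8 @ $18 + 101 @ $20 + 141 @ $16 = $10,899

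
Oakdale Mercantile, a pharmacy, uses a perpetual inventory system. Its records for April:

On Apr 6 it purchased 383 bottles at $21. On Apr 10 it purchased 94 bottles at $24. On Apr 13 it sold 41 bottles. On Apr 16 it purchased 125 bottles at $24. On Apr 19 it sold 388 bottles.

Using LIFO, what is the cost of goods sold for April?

Apr 13, 41 sold [LIFO — newest first]: 41 @ $24 = $984
Apr 19, 388 sold [LIFO — newest first]: 125 @ $24 + 53 @ $24 + 210 @ $21 = $8,682
Total COGS = $984 + $8,682 = $9,666
Ending inventory: 173 @ $21 = $3,633
Check: goods available $13,299 = COGS $9,666 + ending $3,633

COGS = $9,666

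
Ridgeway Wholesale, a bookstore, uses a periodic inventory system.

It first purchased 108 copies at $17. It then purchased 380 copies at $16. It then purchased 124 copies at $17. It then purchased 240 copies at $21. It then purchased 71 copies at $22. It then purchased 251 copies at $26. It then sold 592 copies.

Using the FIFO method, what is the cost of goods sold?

COGS = $9,684

Sale 1 (592) [FIFO — oldest first]: 108 @ $17 + 380 @ $16 + 104 @ $17 = $9,684
Ending inventory: 20 @ $17 + 240 @ $21 + 71 @ $22 + 251 @ $26 = $13,468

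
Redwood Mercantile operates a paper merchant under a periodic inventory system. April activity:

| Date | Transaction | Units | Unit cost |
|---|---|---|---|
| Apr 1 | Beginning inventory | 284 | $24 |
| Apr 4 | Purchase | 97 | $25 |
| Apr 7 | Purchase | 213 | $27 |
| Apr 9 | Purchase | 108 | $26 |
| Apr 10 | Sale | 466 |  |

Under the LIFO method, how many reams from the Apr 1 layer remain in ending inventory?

Apr 10, 466 sold [LIFO — newest first]: 108 @ $26 + 213 @ $27 + 97 @ $25 + 48 @ $24 = $12,136
Ending inventory: 236 @ $24 = $5,664

236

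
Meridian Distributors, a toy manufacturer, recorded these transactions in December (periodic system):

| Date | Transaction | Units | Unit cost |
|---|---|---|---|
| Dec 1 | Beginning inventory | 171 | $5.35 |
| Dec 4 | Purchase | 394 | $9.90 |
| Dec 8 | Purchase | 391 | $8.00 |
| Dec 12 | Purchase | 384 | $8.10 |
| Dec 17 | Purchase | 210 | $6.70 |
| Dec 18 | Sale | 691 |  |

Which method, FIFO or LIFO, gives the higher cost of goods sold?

FIFO

FIFO COGS: 171 @ $5.35 + 394 @ $9.90 + 126 @ $8.00 = $5,823.45
LIFO COGS: 210 @ $6.70 + 384 @ $8.10 + 97 @ $8.00 = $5,293.40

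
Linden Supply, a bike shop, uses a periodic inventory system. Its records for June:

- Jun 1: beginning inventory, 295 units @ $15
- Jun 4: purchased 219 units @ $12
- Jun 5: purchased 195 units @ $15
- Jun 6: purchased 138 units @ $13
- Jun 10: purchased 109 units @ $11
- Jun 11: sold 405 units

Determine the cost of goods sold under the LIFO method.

COGS = $5,363

Jun 11, 405 sold [LIFO — newest first]: 109 @ $11 + 138 @ $13 + 158 @ $15 = $5,363
Ending inventory: 295 @ $15 + 219 @ $12 + 37 @ $15 = $7,608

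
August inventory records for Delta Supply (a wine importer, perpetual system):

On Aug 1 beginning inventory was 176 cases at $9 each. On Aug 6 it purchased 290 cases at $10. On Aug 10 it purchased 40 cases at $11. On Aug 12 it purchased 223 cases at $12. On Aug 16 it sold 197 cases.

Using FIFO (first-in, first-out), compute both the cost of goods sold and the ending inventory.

Aug 16, 197 sold [FIFO — oldest first]: 176 @ $9 + 21 @ $10 = $1,794
Ending inventory: 269 @ $10 + 40 @ $11 + 223 @ $12 = $5,806

COGS = $1,794; ending inventory = $5,806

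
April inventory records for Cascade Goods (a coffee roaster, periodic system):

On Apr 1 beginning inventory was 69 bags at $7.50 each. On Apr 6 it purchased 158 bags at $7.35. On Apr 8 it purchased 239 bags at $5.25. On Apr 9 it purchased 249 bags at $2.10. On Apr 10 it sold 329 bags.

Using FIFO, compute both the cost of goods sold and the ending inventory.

Apr 10, 329 sold [FIFO — oldest first]: 69 @ $7.50 + 158 @ $7.35 + 102 @ $5.25 = $2,214.30
Ending inventory: 137 @ $5.25 + 249 @ $2.10 = $1,242.15

COGS = $2,214.30; ending inventory = $1,242.15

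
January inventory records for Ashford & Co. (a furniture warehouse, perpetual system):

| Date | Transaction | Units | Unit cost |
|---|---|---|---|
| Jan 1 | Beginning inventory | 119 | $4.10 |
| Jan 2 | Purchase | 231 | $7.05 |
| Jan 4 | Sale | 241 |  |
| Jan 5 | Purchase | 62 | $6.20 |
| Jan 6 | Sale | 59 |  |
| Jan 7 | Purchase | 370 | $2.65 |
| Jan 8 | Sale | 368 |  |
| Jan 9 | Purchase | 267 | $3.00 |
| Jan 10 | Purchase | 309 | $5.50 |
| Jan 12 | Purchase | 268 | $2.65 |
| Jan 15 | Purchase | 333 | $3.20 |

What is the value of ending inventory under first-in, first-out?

Ending inventory = $4,578.40

Jan 4, 241 sold [FIFO — oldest first]: 119 @ $4.10 + 122 @ $7.05 = $1,348.00
Jan 6, 59 sold [FIFO — oldest first]: 59 @ $7.05 = $415.95
Jan 8, 368 sold [FIFO — oldest first]: 50 @ $7.05 + 62 @ $6.20 + 256 @ $2.65 = $1,415.30
Total COGS = $1,348.00 + $415.95 + $1,415.30 = $3,179.25
Ending inventory: 114 @ $2.65 + 267 @ $3.00 + 309 @ $5.50 + 268 @ $2.65 + 333 @ $3.20 = $4,578.40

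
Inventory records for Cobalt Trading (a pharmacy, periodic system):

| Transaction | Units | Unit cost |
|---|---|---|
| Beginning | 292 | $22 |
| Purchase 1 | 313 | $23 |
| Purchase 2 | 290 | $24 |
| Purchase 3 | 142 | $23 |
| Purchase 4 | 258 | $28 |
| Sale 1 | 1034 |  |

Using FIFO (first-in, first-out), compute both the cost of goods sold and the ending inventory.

Sale 1 (1034) [FIFO — oldest first]: 292 @ $22 + 313 @ $23 + 290 @ $24 + 139 @ $23 = $23,780
Ending inventory: 3 @ $23 + 258 @ $28 = $7,293

COGS = $23,780; ending inventory = $7,293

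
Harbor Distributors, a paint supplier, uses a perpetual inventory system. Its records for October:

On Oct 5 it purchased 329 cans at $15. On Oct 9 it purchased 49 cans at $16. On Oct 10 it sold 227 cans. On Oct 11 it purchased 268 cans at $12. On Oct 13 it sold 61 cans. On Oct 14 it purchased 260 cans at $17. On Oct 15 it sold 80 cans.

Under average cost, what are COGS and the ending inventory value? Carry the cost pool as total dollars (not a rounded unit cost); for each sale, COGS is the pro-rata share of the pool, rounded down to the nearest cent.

COGS = $5,415.77; ending inventory = $7,939.23

After Oct 5: 329 on hand, pool $4,935.00 (≈ $15.0000 each)
After Oct 9: 378 on hand, pool $5,719.00 (≈ $15.1296 each)
Oct 10, sell 227: 227/378 × $5,719.00 → $3,434.42
After Oct 11: 419 on hand, pool $5,500.58 (≈ $13.1279 each)
Oct 13, sell 61: 61/419 × $5,500.58 → $800.80
After Oct 14: 618 on hand, pool $9,119.78 (≈ $14.7569 each)
Oct 15, sell 80: 80/618 × $9,119.78 → $1,180.55
Total COGS = $3,434.42 + $800.80 + $1,180.55 = $5,415.77
Ending inventory (cost pool remaining) = $7,939.23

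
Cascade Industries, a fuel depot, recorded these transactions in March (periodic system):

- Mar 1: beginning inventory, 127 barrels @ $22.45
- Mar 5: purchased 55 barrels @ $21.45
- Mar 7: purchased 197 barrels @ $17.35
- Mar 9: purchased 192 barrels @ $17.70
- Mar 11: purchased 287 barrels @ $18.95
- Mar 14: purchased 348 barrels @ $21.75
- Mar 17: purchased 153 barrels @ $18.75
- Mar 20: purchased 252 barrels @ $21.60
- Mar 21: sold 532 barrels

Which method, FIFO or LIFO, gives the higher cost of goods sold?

FIFO COGS: 127 @ $22.45 + 55 @ $21.45 + 197 @ $17.35 + 153 @ $17.70 = $10,156.95
LIFO COGS: 252 @ $21.60 + 153 @ $18.75 + 127 @ $21.75 = $11,074.20

LIFO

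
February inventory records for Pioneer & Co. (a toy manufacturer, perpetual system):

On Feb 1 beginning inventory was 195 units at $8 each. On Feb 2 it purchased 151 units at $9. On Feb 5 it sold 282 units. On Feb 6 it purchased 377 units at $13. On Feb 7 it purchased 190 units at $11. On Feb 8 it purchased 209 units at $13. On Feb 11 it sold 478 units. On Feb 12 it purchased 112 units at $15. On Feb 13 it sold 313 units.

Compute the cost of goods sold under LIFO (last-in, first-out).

Feb 5, 282 sold [LIFO — newest first]: 151 @ $9 + 131 @ $8 = $2,407
Feb 11, 478 sold [LIFO — newest first]: 209 @ $13 + 190 @ $11 + 79 @ $13 = $5,834
Feb 13, 313 sold [LIFO — newest first]: 112 @ $15 + 201 @ $13 = $4,293
Total COGS = $2,407 + $5,834 + $4,293 = $12,534
Ending inventory: 64 @ $8 + 97 @ $13 = $1,773

COGS = $12,534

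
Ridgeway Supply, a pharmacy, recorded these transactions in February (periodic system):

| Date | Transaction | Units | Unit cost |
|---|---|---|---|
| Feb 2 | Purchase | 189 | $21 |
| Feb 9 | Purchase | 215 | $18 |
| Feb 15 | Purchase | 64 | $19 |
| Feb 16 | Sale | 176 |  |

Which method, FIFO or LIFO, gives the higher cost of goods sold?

FIFO COGS: 176 @ $21 = $3,696
LIFO COGS: 64 @ $19 + 112 @ $18 = $3,232

FIFO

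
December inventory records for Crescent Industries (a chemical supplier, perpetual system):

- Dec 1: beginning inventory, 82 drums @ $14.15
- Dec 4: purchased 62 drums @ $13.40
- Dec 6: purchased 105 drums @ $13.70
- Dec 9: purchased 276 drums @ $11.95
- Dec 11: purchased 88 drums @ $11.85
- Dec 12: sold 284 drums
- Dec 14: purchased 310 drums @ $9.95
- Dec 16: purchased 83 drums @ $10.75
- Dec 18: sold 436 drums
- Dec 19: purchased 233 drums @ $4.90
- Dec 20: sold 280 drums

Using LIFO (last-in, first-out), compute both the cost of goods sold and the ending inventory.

Dec 12, 284 sold [LIFO — newest first]: 88 @ $11.85 + 196 @ $11.95 = $3,385.00
Dec 18, 436 sold [LIFO — newest first]: 83 @ $10.75 + 310 @ $9.95 + 43 @ $11.95 = $4,490.60
Dec 20, 280 sold [LIFO — newest first]: 233 @ $4.90 + 37 @ $11.95 + 10 @ $13.70 = $1,720.85
Total COGS = $3,385.00 + $4,490.60 + $1,720.85 = $9,596.45
Ending inventory: 82 @ $14.15 + 62 @ $13.40 + 95 @ $13.70 = $3,292.60
Check: goods available $12,889.05 = COGS $9,596.45 + ending $3,292.60

COGS = $9,596.45; ending inventory = $3,292.60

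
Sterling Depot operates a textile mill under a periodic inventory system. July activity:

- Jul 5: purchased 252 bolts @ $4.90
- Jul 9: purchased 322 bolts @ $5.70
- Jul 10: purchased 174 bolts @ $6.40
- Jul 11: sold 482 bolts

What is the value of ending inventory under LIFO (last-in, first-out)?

Jul 11, 482 sold [LIFO — newest first]: 174 @ $6.40 + 308 @ $5.70 = $2,869.20
Ending inventory: 252 @ $4.90 + 14 @ $5.70 = $1,314.60

Ending inventory = $1,314.60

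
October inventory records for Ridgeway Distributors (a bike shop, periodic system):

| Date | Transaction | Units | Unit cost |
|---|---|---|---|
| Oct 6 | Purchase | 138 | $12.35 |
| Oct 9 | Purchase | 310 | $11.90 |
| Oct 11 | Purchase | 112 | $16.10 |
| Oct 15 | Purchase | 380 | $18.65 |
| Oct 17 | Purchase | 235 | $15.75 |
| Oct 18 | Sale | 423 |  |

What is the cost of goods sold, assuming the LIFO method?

COGS = $7,207.45

Oct 18, 423 sold [LIFO — newest first]: 235 @ $15.75 + 188 @ $18.65 = $7,207.45
Ending inventory: 138 @ $12.35 + 310 @ $11.90 + 112 @ $16.10 + 192 @ $18.65 = $10,777.30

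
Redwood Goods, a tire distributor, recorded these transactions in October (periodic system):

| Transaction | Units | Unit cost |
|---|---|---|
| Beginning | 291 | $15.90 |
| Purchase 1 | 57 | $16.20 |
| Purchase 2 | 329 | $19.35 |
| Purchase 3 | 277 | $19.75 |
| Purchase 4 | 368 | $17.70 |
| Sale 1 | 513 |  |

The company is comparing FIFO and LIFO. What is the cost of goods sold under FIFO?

FIFO COGS: 291 @ $15.90 + 57 @ $16.20 + 165 @ $19.35 = $8,743.05
LIFO COGS: 368 @ $17.70 + 145 @ $19.75 = $9,377.35

COGS = $8,743.05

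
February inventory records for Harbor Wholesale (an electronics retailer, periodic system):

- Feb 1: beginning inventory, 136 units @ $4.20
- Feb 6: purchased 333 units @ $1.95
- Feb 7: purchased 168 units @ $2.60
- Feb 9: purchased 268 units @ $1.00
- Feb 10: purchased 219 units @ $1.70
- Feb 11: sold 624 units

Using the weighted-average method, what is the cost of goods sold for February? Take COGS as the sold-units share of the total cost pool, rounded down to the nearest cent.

COGS = $1,275.56

Feb 11, sell 624: 624/1124 × $2,297.65 → $1,275.56
Ending inventory (cost pool remaining) = $1,022.09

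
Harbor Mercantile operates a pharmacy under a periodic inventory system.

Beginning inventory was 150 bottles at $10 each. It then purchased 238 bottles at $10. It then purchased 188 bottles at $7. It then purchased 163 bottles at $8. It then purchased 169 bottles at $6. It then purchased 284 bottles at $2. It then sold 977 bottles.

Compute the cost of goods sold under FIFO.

Sale 1 (977) [FIFO — oldest first]: 150 @ $10 + 238 @ $10 + 188 @ $7 + 163 @ $8 + 169 @ $6 + 69 @ $2 = $7,652
Ending inventory: 215 @ $2 = $430
Check: goods available $8,082 = COGS $7,652 + ending $430

COGS = $7,652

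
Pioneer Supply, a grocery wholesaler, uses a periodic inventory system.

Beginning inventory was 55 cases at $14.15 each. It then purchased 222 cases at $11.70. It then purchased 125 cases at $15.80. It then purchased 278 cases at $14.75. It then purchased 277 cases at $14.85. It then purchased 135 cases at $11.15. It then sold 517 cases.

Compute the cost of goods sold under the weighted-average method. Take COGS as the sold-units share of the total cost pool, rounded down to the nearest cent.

COGS = $7,134.71

Sale 1, sell 517: 517/1092 × $15,069.85 → $7,134.71
Ending inventory (cost pool remaining) = $7,935.14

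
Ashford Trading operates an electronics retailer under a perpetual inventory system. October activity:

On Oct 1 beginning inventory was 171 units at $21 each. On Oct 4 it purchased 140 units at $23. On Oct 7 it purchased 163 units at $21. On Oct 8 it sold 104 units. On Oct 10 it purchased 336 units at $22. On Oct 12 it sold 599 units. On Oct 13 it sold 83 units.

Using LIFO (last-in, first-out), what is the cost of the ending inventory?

Oct 8, 104 sold [LIFO — newest first]: 104 @ $21 = $2,184
Oct 12, 599 sold [LIFO — newest first]: 336 @ $22 + 59 @ $21 + 140 @ $23 + 64 @ $21 = $13,195
Oct 13, 83 sold [LIFO — newest first]: 83 @ $21 = $1,743
Total COGS = $2,184 + $13,195 + $1,743 = $17,122
Ending inventory: 24 @ $21 = $504

Ending inventory = $504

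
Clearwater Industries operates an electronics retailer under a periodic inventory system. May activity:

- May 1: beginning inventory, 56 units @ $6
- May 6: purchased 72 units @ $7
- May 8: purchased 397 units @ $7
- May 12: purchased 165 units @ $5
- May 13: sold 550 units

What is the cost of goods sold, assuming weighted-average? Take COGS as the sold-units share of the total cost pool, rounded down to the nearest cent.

May 13, sell 550: 550/690 × $4,444.00 → $3,542.31
Ending inventory (cost pool remaining) = $901.69

COGS = $3,542.31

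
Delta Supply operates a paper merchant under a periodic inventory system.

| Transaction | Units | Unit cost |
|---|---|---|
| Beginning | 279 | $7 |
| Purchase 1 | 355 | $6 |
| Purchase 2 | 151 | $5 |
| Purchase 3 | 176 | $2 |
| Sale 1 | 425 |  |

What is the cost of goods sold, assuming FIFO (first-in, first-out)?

Sale 1 (425) [FIFO — oldest first]: 279 @ $7 + 146 @ $6 = $2,829
Ending inventory: 209 @ $6 + 151 @ $5 + 176 @ $2 = $2,361
Check: goods available $5,190 = COGS $2,829 + ending $2,361

COGS = $2,829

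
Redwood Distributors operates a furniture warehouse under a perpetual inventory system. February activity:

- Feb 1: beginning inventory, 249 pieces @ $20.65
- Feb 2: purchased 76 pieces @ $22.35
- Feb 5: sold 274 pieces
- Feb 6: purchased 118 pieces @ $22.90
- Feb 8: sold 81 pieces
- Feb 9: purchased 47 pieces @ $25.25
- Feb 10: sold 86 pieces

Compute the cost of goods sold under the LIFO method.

COGS = $9,717.55

Feb 5, 274 sold [LIFO — newest first]: 76 @ $22.35 + 198 @ $20.65 = $5,787.30
Feb 8, 81 sold [LIFO — newest first]: 81 @ $22.90 = $1,854.90
Feb 10, 86 sold [LIFO — newest first]: 47 @ $25.25 + 37 @ $22.90 + 2 @ $20.65 = $2,075.35
Total COGS = $5,787.30 + $1,854.90 + $2,075.35 = $9,717.55
Ending inventory: 49 @ $20.65 = $1,011.85
Check: goods available $10,729.40 = COGS $9,717.55 + ending $1,011.85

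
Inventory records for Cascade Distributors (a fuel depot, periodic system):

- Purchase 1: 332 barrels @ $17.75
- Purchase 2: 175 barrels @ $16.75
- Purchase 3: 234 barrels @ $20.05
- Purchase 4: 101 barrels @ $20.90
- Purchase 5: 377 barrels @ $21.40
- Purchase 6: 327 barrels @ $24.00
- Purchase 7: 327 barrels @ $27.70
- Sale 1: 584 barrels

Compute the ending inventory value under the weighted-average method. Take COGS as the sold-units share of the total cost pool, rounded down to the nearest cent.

Sale 1, sell 584: 584/1873 × $40,600.55 → $12,659.22
Ending inventory (cost pool remaining) = $27,941.33

Ending inventory = $27,941.33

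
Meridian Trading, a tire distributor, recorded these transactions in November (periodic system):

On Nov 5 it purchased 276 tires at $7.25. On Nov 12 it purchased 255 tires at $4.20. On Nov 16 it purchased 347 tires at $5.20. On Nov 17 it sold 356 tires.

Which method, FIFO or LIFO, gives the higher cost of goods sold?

FIFO

FIFO COGS: 276 @ $7.25 + 80 @ $4.20 = $2,337.00
LIFO COGS: 347 @ $5.20 + 9 @ $4.20 = $1,842.20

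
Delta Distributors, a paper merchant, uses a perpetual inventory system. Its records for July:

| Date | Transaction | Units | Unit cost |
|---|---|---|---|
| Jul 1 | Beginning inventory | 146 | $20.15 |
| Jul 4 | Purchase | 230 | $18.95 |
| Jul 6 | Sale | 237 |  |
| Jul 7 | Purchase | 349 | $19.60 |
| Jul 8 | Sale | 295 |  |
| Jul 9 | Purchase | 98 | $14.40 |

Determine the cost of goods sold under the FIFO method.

Jul 6, 237 sold [FIFO — oldest first]: 146 @ $20.15 + 91 @ $18.95 = $4,666.35
Jul 8, 295 sold [FIFO — oldest first]: 139 @ $18.95 + 156 @ $19.60 = $5,691.65
Total COGS = $4,666.35 + $5,691.65 = $10,358.00
Ending inventory: 193 @ $19.60 + 98 @ $14.40 = $5,194.00

COGS = $10,358.00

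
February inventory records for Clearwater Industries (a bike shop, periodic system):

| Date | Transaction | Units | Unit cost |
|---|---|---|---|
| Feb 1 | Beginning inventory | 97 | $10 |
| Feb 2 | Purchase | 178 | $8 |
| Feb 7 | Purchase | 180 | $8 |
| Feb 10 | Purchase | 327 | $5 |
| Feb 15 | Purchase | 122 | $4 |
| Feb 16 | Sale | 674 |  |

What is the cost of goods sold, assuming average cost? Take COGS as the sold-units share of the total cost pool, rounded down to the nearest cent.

Feb 16, sell 674: 674/904 × $5,957.00 → $4,441.39
Ending inventory (cost pool remaining) = $1,515.61
Check: goods available $5,957.00 = COGS $4,441.39 + ending $1,515.61

COGS = $4,441.39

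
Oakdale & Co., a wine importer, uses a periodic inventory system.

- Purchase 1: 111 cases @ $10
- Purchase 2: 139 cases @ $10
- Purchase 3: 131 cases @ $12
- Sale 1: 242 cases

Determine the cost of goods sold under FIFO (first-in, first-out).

Sale 1 (242) [FIFO — oldest first]: 111 @ $10 + 131 @ $10 = $2,420
Ending inventory: 8 @ $10 + 131 @ $12 = $1,652

COGS = $2,420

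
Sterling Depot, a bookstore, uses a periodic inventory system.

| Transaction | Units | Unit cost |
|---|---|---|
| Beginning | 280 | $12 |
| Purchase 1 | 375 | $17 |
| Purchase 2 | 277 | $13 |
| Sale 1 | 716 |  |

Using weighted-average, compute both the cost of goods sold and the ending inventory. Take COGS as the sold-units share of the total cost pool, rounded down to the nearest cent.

Sale 1, sell 716: 716/932 × $13,336.00 → $10,245.25
Ending inventory (cost pool remaining) = $3,090.75

COGS = $10,245.25; ending inventory = $3,090.75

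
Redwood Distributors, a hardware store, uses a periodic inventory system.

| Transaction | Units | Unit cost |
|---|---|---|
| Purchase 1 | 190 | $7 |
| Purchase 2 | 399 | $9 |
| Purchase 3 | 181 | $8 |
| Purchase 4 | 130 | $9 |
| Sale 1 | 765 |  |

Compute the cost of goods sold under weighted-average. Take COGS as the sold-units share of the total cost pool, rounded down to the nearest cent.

COGS = $6,408.15

Sale 1, sell 765: 765/900 × $7,539.00 → $6,408.15
Ending inventory (cost pool remaining) = $1,130.85
Check: goods available $7,539.00 = COGS $6,408.15 + ending $1,130.85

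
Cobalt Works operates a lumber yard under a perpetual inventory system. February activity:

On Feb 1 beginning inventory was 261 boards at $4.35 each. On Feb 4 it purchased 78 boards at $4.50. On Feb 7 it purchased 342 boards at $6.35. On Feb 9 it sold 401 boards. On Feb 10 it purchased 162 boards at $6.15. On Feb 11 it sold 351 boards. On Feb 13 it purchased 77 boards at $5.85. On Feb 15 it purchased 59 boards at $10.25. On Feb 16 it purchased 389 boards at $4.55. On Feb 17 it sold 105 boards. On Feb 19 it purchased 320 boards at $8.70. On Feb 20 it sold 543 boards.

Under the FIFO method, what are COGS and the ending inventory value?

Feb 9, 401 sold [FIFO — oldest first]: 261 @ $4.35 + 78 @ $4.50 + 62 @ $6.35 = $1,880.05
Feb 11, 351 sold [FIFO — oldest first]: 280 @ $6.35 + 71 @ $6.15 = $2,214.65
Feb 17, 105 sold [FIFO — oldest first]: 91 @ $6.15 + 14 @ $5.85 = $641.55
Feb 20, 543 sold [FIFO — oldest first]: 63 @ $5.85 + 59 @ $10.25 + 389 @ $4.55 + 32 @ $8.70 = $3,021.65
Total COGS = $1,880.05 + $2,214.65 + $641.55 + $3,021.65 = $7,757.90
Ending inventory: 288 @ $8.70 = $2,505.60
Check: goods available $10,263.50 = COGS $7,757.90 + ending $2,505.60

COGS = $7,757.90; ending inventory = $2,505.60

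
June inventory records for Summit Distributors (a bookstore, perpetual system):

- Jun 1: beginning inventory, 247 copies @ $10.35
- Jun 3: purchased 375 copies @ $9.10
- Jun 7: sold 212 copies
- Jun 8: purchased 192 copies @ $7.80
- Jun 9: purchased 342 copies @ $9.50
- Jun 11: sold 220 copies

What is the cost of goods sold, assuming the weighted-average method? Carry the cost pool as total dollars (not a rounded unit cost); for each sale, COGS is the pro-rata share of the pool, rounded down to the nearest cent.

After Jun 1: 247 on hand, pool $2,556.45 (≈ $10.3500 each)
After Jun 3: 622 on hand, pool $5,968.95 (≈ $9.5964 each)
Jun 7, sell 212: 212/622 × $5,968.95 → $2,034.43
After Jun 8: 602 on hand, pool $5,432.12 (≈ $9.0235 each)
After Jun 9: 944 on hand, pool $8,681.12 (≈ $9.1961 each)
Jun 11, sell 220: 220/944 × $8,681.12 → $2,023.14
Total COGS = $2,034.43 + $2,023.14 = $4,057.57
Ending inventory (cost pool remaining) = $6,657.98
Check: goods available $10,715.55 = COGS $4,057.57 + ending $6,657.98

COGS = $4,057.57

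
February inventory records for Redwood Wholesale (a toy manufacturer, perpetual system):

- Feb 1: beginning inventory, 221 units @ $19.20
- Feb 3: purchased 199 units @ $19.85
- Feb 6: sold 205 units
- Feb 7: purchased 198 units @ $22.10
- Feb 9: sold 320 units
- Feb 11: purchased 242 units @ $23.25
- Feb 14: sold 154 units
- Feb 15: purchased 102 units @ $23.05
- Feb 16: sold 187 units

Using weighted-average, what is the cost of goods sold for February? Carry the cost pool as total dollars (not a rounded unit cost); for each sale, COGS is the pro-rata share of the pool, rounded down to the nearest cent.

COGS = $18,364.26

After Feb 1: 221 on hand, pool $4,243.20 (≈ $19.2000 each)
After Feb 3: 420 on hand, pool $8,193.35 (≈ $19.5080 each)
Feb 6, sell 205: 205/420 × $8,193.35 → $3,999.13
After Feb 7: 413 on hand, pool $8,570.02 (≈ $20.7507 each)
Feb 9, sell 320: 320/413 × $8,570.02 → $6,640.20
After Feb 11: 335 on hand, pool $7,556.32 (≈ $22.5562 each)
Feb 14, sell 154: 154/335 × $7,556.32 → $3,473.65
After Feb 15: 283 on hand, pool $6,433.77 (≈ $22.7342 each)
Feb 16, sell 187: 187/283 × $6,433.77 → $4,251.28
Total COGS = $3,999.13 + $6,640.20 + $3,473.65 + $4,251.28 = $18,364.26
Ending inventory (cost pool remaining) = $2,182.49
Check: goods available $20,546.75 = COGS $18,364.26 + ending $2,182.49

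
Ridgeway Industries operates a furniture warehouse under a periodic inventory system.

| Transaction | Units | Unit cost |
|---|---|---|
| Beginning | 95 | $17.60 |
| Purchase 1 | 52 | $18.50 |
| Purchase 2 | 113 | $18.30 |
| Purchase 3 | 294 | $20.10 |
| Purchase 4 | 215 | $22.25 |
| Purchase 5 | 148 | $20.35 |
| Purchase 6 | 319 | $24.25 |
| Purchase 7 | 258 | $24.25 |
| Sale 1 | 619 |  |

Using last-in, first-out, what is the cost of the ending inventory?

Sale 1 (619) [LIFO — newest first]: 258 @ $24.25 + 319 @ $24.25 + 42 @ $20.35 = $14,846.95
Ending inventory: 95 @ $17.60 + 52 @ $18.50 + 113 @ $18.30 + 294 @ $20.10 + 215 @ $22.25 + 106 @ $20.35 = $17,552.15

Ending inventory = $17,552.15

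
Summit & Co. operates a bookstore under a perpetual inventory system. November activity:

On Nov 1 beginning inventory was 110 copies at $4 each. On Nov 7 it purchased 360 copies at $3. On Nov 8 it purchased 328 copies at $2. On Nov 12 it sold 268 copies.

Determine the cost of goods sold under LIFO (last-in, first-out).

COGS = $536

Nov 12, 268 sold [LIFO — newest first]: 268 @ $2 = $536
Ending inventory: 110 @ $4 + 360 @ $3 + 60 @ $2 = $1,640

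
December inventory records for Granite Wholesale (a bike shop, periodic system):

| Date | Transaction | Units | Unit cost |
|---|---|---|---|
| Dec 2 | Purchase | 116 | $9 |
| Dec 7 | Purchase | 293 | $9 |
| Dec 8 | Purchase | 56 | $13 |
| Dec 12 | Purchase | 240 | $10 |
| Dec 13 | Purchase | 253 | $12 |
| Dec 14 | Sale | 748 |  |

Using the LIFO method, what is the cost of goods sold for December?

COGS = $7,955

Dec 14, 748 sold [LIFO — newest first]: 253 @ $12 + 240 @ $10 + 56 @ $13 + 199 @ $9 = $7,955
Ending inventory: 116 @ $9 + 94 @ $9 = $1,890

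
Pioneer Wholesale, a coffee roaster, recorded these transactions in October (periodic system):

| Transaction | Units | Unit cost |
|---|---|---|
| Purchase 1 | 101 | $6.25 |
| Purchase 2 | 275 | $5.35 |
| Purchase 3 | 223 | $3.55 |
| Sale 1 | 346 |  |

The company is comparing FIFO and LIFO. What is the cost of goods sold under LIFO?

COGS = $1,449.70

FIFO COGS: 101 @ $6.25 + 245 @ $5.35 = $1,942.00
LIFO COGS: 223 @ $3.55 + 123 @ $5.35 = $1,449.70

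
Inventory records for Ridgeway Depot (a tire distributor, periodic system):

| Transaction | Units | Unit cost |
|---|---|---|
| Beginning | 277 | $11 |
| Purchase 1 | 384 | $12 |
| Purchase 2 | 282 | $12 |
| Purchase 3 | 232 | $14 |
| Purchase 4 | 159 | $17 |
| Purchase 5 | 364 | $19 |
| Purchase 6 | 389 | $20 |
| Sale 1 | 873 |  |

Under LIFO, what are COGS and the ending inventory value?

Sale 1 (873) [LIFO — newest first]: 389 @ $20 + 364 @ $19 + 120 @ $17 = $16,736
Ending inventory: 277 @ $11 + 384 @ $12 + 282 @ $12 + 232 @ $14 + 39 @ $17 = $14,950

COGS = $16,736; ending inventory = $14,950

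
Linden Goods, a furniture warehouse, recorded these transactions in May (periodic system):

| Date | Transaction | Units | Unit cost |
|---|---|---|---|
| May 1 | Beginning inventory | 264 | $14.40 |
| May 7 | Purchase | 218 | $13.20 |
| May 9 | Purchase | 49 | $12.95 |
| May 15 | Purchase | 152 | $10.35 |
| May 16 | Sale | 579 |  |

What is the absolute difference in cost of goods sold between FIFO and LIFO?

$421.20

FIFO COGS: 264 @ $14.40 + 218 @ $13.20 + 49 @ $12.95 + 48 @ $10.35 = $7,810.55
LIFO COGS: 152 @ $10.35 + 49 @ $12.95 + 218 @ $13.20 + 160 @ $14.40 = $7,389.35
Difference = |$7,810.55 − $7,389.35| = $421.20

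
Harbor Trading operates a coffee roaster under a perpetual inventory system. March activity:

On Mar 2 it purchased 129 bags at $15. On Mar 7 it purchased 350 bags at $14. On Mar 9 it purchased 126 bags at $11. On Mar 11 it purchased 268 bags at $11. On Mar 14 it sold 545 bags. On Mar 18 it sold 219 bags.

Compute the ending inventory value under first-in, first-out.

Mar 14, 545 sold [FIFO — oldest first]: 129 @ $15 + 350 @ $14 + 66 @ $11 = $7,561
Mar 18, 219 sold [FIFO — oldest first]: 60 @ $11 + 159 @ $11 = $2,409
Total COGS = $7,561 + $2,409 = $9,970
Ending inventory: 109 @ $11 = $1,199

Ending inventory = $1,199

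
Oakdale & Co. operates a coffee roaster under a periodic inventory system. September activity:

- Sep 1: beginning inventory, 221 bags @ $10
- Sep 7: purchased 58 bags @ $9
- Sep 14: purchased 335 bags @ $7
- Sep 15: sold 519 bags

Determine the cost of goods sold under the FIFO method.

Sep 15, 519 sold [FIFO — oldest first]: 221 @ $10 + 58 @ $9 + 240 @ $7 = $4,412
Ending inventory: 95 @ $7 = $665

COGS = $4,412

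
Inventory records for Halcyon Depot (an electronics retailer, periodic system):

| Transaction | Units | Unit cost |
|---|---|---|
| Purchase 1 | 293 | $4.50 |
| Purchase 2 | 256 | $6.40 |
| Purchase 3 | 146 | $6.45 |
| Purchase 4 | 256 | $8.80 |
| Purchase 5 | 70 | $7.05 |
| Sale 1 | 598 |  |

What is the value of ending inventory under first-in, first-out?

Sale 1 (598) [FIFO — oldest first]: 293 @ $4.50 + 256 @ $6.40 + 49 @ $6.45 = $3,272.95
Ending inventory: 97 @ $6.45 + 256 @ $8.80 + 70 @ $7.05 = $3,371.95

Ending inventory = $3,371.95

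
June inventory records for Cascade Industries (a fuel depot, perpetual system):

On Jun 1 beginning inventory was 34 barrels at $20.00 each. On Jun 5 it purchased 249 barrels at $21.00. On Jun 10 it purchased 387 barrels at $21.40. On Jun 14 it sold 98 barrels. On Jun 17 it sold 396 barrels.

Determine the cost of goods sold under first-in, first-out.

Jun 14, 98 sold [FIFO — oldest first]: 34 @ $20.00 + 64 @ $21.00 = $2,024.00
Jun 17, 396 sold [FIFO — oldest first]: 185 @ $21.00 + 211 @ $21.40 = $8,400.40
Total COGS = $2,024.00 + $8,400.40 = $10,424.40
Ending inventory: 176 @ $21.40 = $3,766.40

COGS = $10,424.40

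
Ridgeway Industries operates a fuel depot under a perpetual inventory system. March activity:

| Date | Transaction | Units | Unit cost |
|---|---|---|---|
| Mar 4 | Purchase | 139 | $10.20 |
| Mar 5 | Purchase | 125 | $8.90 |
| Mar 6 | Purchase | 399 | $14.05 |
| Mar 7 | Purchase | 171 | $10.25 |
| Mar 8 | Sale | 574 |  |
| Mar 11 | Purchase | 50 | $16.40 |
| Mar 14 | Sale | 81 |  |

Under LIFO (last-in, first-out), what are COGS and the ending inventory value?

COGS = $8,490.20; ending inventory = $2,218.80

Mar 8, 574 sold [LIFO — newest first]: 171 @ $10.25 + 399 @ $14.05 + 4 @ $8.90 = $7,394.30
Mar 14, 81 sold [LIFO — newest first]: 50 @ $16.40 + 31 @ $8.90 = $1,095.90
Total COGS = $7,394.30 + $1,095.90 = $8,490.20
Ending inventory: 139 @ $10.20 + 90 @ $8.90 = $2,218.80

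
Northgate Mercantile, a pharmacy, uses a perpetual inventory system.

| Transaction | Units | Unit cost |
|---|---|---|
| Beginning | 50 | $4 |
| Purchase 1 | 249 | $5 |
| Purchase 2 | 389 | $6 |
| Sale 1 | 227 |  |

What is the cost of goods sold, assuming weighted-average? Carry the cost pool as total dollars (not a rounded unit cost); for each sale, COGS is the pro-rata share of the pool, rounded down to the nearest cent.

After Beginning: 50 on hand, pool $200.00 (≈ $4.0000 each)
After Purchase 1: 299 on hand, pool $1,445.00 (≈ $4.8328 each)
After Purchase 2: 688 on hand, pool $3,779.00 (≈ $5.4927 each)
Sale 1, sell 227: 227/688 × $3,779.00 → $1,246.85
Ending inventory (cost pool remaining) = $2,532.15
Check: goods available $3,779.00 = COGS $1,246.85 + ending $2,532.15

COGS = $1,246.85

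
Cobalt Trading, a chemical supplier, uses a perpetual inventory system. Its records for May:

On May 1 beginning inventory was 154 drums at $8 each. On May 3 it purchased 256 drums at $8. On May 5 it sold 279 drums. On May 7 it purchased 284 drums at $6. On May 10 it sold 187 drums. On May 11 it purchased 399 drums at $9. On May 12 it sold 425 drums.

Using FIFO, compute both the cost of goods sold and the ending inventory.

COGS = $6,757; ending inventory = $1,818

May 5, 279 sold [FIFO — oldest first]: 154 @ $8 + 125 @ $8 = $2,232
May 10, 187 sold [FIFO — oldest first]: 131 @ $8 + 56 @ $6 = $1,384
May 12, 425 sold [FIFO — oldest first]: 228 @ $6 + 197 @ $9 = $3,141
Total COGS = $2,232 + $1,384 + $3,141 = $6,757
Ending inventory: 202 @ $9 = $1,818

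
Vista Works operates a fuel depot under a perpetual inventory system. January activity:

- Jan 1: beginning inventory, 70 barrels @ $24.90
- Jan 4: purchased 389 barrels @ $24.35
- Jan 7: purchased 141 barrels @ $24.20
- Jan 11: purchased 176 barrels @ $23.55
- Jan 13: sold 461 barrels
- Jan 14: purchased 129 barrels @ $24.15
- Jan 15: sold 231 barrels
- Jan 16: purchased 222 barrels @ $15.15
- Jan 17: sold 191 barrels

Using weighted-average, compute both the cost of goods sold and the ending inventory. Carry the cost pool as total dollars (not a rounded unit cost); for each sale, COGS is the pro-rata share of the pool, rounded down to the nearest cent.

After Jan 1: 70 on hand, pool $1,743.00 (≈ $24.9000 each)
After Jan 4: 459 on hand, pool $11,215.15 (≈ $24.4339 each)
After Jan 7: 600 on hand, pool $14,627.35 (≈ $24.3789 each)
After Jan 11: 776 on hand, pool $18,772.15 (≈ $24.1909 each)
Jan 13, sell 461: 461/776 × $18,772.15 → $11,152.01
After Jan 14: 444 on hand, pool $10,735.49 (≈ $24.1790 each)
Jan 15, sell 231: 231/444 × $10,735.49 → $5,585.35
After Jan 16: 435 on hand, pool $8,513.44 (≈ $19.5711 each)
Jan 17, sell 191: 191/435 × $8,513.44 → $3,738.08
Total COGS = $11,152.01 + $5,585.35 + $3,738.08 = $20,475.44
Ending inventory (cost pool remaining) = $4,775.36
Check: goods available $25,250.80 = COGS $20,475.44 + ending $4,775.36

COGS = $20,475.44; ending inventory = $4,775.36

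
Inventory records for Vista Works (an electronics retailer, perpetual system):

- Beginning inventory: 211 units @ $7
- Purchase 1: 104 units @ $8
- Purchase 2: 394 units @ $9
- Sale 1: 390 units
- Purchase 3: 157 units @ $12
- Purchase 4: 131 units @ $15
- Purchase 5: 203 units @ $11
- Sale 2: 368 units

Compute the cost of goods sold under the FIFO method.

Sale 1 (390) [FIFO — oldest first]: 211 @ $7 + 104 @ $8 + 75 @ $9 = $2,984
Sale 2 (368) [FIFO — oldest first]: 319 @ $9 + 49 @ $12 = $3,459
Total COGS = $2,984 + $3,459 = $6,443
Ending inventory: 108 @ $12 + 131 @ $15 + 203 @ $11 = $5,494
Check: goods available $11,937 = COGS $6,443 + ending $5,494

COGS = $6,443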